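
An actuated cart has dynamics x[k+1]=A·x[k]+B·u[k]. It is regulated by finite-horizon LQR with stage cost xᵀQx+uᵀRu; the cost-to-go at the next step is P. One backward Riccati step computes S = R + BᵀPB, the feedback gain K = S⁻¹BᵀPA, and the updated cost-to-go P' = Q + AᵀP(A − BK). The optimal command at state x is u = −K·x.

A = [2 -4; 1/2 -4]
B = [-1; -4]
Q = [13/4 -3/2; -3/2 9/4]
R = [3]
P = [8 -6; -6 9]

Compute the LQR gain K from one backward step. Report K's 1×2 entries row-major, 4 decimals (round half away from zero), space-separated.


BᵀP = [16.0000 -30.0000]
S = R + BᵀPB = [3] + [104.0000] = [107.0000]
BᵀPA = [17.0000 56.0000]
K = S⁻¹·BᵀPA = [0.1589 0.5234]
A−BK = [2.1589 -3.4766; 1.1355 -1.9065]
AᵀP(A−BK) = [19.5491 -30.8972; -30.8972 50.6916]
P' = Q + AᵀP(A−BK) = [22.7991 -32.3972; -32.3972 52.9416]
tr(P') = 75.7407

0.1589 0.5234


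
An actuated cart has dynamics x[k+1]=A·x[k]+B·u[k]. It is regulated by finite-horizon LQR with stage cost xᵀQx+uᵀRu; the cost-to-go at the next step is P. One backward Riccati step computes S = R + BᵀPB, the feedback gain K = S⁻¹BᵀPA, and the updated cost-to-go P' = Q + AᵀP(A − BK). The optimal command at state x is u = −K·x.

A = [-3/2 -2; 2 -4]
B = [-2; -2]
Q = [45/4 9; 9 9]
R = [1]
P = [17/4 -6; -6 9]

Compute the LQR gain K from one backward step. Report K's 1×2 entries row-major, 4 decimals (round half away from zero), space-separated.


BᵀP = [3.5000 -6.0000]
S = R + BᵀPB = [1] + [5.0000] = [6.0000]
BᵀPA = [-17.2500 17.0000]
K = S⁻¹·BᵀPA = [-2.8750 2.8333]
A−BK = [-7.2500 3.6667; -3.7500 1.6667]
AᵀP(A−BK) = [31.9688 -22.3750; -22.3750 16.8333]
P' = Q + AᵀP(A−BK) = [43.2188 -13.3750; -13.3750 25.8333]
tr(P') = 69.0521

-2.8750 2.8333


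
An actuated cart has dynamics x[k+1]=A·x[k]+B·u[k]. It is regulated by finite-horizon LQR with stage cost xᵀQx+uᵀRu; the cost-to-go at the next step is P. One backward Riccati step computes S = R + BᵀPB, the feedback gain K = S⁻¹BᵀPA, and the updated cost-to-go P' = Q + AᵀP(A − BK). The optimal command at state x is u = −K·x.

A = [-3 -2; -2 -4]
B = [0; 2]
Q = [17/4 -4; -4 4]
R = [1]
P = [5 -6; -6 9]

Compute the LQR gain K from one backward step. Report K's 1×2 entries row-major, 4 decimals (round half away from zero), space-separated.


BᵀP = [-12.0000 18.0000]
S = R + BᵀPB = [1] + [36.0000] = [37.0000]
BᵀPA = [0.0000 -48.0000]
K = S⁻¹·BᵀPA = [0.0000 -1.2973]
A−BK = [-3.0000 -2.0000; -2.0000 -1.4054]
AᵀP(A−BK) = [9.0000 6.0000; 6.0000 5.7297]
P' = Q + AᵀP(A−BK) = [13.2500 2.0000; 2.0000 9.7297]
tr(P') = 22.9797

0.0000 -1.2973


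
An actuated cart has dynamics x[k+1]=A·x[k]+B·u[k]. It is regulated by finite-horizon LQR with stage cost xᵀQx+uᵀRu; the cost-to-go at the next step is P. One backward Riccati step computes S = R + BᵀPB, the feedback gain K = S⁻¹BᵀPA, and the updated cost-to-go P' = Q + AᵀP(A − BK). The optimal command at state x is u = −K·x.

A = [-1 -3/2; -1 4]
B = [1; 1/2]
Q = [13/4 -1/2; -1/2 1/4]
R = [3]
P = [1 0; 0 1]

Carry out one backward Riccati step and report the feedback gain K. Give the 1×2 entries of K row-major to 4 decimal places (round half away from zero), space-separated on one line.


BᵀP = [1.0000 0.5000]
S = R + BᵀPB = [3] + [1.2500] = [4.2500]
BᵀPA = [-1.5000 0.5000]
K = S⁻¹·BᵀPA = [-0.3529 0.1176]
A−BK = [-0.6471 -1.6176; -0.8235 3.9412]
AᵀP(A−BK) = [1.4706 -2.3235; -2.3235 18.1912]
P' = Q + AᵀP(A−BK) = [4.7206 -2.8235; -2.8235 18.4412]
tr(P') = 23.1618

-0.3529 0.1176


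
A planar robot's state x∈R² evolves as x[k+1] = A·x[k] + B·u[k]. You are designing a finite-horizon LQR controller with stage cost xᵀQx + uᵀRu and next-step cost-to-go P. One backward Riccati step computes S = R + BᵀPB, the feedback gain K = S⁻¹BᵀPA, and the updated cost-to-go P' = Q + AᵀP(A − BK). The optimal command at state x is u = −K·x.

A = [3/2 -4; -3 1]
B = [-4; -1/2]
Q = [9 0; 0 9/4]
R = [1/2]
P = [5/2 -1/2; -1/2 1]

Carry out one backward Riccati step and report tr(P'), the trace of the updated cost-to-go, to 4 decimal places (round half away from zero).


BᵀP = [-9.7500 1.5000]
S = R + BᵀPB = [1/2] + [38.2500] = [38.7500]
BᵀPA = [-19.1250 40.5000]
K = S⁻¹·BᵀPA = [-0.4935 1.0452]
A−BK = [-0.4742 0.1806; -3.2468 1.5226]
AᵀP(A−BK) = [9.6859 -4.7613; -4.7613 2.6710]
P' = Q + AᵀP(A−BK) = [18.6859 -4.7613; -4.7613 4.9210]
tr(P') = 23.6069

23.6069


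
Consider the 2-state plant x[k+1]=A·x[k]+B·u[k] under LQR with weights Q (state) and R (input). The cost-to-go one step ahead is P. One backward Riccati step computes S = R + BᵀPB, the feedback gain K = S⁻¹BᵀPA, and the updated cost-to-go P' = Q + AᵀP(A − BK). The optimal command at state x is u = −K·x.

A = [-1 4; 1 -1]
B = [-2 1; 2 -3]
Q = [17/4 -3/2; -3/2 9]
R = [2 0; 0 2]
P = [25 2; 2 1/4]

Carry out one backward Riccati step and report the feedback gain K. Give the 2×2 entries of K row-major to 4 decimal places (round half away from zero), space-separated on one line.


BᵀP = [-46.0000 -3.5000; 19.0000 1.2500]
S = R + BᵀPB = [2 0; 0 2] + [85.0000 -35.5000; -35.5000 15.2500] = [87.0000 -35.5000; -35.5000 17.2500]
BᵀPA = [42.5000 -180.5000; -17.7500 74.7500]
K = S⁻¹·BᵀPA = [0.4283 -1.9127; -0.1476 0.3971]
A−BK = [0.0042 -0.2225; -0.2994 4.0166]
AᵀP(A−BK) = [0.4283 -1.9127; -1.9127 9.3285]
P' = Q + AᵀP(A−BK) = [4.6783 -3.4127; -3.4127 18.3285]
tr(P') = 23.0068

0.4283 -1.9127 -0.1476 0.3971


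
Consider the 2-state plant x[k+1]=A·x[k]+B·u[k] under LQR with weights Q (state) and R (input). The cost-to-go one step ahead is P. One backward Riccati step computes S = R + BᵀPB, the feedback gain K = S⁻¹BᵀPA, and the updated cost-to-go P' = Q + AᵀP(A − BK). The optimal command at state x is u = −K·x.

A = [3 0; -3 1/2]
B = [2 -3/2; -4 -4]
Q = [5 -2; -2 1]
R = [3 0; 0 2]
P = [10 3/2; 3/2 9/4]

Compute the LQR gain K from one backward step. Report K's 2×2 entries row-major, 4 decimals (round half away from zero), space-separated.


1.1136 -0.0507 -0.4152 -0.0697

BᵀP = [14.0000 -6.0000; -21.0000 -11.2500]
S = R + BᵀPB = [3 0; 0 2] + [52.0000 3.0000; 3.0000 76.5000] = [55.0000 3.0000; 3.0000 78.5000]
BᵀPA = [60.0000 -3.0000; -29.2500 -5.6250]
K = S⁻¹·BᵀPA = [1.1136 -0.0507; -0.4152 -0.0697]
A−BK = [0.1501 -0.0031; -0.2065 0.0182]
AᵀP(A−BK) = [4.2931 -0.1197; -0.1197 0.0181]
P' = Q + AᵀP(A−BK) = [9.2931 -2.1197; -2.1197 1.0181]
tr(P') = 10.3112


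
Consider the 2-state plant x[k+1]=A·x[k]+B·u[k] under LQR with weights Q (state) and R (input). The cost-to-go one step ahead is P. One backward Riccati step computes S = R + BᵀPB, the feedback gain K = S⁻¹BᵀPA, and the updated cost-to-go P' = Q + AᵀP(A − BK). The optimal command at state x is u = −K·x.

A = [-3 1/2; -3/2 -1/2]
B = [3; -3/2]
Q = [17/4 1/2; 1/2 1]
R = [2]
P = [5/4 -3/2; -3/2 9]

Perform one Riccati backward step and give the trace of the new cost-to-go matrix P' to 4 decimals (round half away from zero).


BᵀP = [6.0000 -18.0000]
S = R + BᵀPB = [2] + [45.0000] = [47.0000]
BᵀPA = [9.0000 12.0000]
K = S⁻¹·BᵀPA = [0.1915 0.2553]
A−BK = [-3.5745 -0.2660; -1.2128 -0.1170]
AᵀP(A−BK) = [16.2766 1.4521; 1.4521 0.2487]
P' = Q + AᵀP(A−BK) = [20.5266 1.9521; 1.9521 1.2487]
tr(P') = 21.7753

21.7753


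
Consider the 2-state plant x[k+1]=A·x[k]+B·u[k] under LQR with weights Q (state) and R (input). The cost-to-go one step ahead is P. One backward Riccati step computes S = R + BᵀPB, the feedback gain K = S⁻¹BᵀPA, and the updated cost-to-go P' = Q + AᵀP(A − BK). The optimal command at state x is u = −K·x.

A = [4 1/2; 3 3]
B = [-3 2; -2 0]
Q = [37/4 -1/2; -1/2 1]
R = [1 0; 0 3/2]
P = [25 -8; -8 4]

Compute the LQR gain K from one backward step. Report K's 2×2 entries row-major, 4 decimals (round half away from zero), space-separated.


BᵀP = [-59.0000 16.0000; 50.0000 -16.0000]
S = R + BᵀPB = [1 0; 0 3/2] + [145.0000 -118.0000; -118.0000 100.0000] = [146.0000 -118.0000; -118.0000 101.5000]
BᵀPA = [-188.0000 18.5000; 152.0000 -23.0000]
K = S⁻¹·BᵀPA = [-1.2804 -0.9344; 0.0089 -1.3128]
A−BK = [0.1408 0.3226; 0.4391 1.1313]
AᵀP(A−BK) = [1.9173 1.8939; 1.8939 5.3401]
P' = Q + AᵀP(A−BK) = [11.1673 1.3939; 1.3939 6.3401]
tr(P') = 17.5074

-1.2804 -0.9344 0.0089 -1.3128


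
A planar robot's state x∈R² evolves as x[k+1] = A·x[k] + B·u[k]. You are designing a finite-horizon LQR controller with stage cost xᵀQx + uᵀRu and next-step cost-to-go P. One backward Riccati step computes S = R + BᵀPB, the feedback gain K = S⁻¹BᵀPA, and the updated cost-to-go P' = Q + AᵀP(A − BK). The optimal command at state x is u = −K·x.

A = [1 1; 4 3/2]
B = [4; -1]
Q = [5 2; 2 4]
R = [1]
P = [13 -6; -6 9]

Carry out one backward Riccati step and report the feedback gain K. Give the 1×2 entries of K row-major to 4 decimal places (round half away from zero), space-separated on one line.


BᵀP = [58.0000 -33.0000]
S = R + BᵀPB = [1] + [265.0000] = [266.0000]
BᵀPA = [-74.0000 8.5000]
K = S⁻¹·BᵀPA = [-0.2782 0.0320]
A−BK = [2.1128 0.8722; 3.7218 1.5320]
AᵀP(A−BK) = [88.4135 36.3647; 36.3647 14.9784]
P' = Q + AᵀP(A−BK) = [93.4135 38.3647; 38.3647 18.9784]
tr(P') = 112.3919

-0.2782 0.0320


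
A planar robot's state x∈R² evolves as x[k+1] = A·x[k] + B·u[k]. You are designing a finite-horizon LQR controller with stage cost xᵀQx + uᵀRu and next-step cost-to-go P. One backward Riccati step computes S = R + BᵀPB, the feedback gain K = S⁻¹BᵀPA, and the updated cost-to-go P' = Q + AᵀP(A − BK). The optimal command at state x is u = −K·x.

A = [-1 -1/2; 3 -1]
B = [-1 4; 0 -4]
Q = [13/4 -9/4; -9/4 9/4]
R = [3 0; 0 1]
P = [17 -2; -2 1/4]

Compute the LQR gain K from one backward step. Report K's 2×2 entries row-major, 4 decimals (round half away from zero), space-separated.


BᵀP = [-17.0000 2.0000; 76.0000 -9.0000]
S = R + BᵀPB = [3 0; 0 1] + [17.0000 -76.0000; -76.0000 340.0000] = [20.0000 -76.0000; -76.0000 341.0000]
BᵀPA = [23.0000 6.5000; -103.0000 -29.0000]
K = S⁻¹·BᵀPA = [0.0144 0.0120; -0.2989 -0.0824]
A−BK = [0.2098 -0.1585; 1.8046 -1.3295]
AᵀP(A−BK) = [0.1379 -0.0101; -0.0101 0.0333]
P' = Q + AᵀP(A−BK) = [3.3879 -2.2601; -2.2601 2.2833]
tr(P') = 5.6712

0.0144 0.0120 -0.2989 -0.0824


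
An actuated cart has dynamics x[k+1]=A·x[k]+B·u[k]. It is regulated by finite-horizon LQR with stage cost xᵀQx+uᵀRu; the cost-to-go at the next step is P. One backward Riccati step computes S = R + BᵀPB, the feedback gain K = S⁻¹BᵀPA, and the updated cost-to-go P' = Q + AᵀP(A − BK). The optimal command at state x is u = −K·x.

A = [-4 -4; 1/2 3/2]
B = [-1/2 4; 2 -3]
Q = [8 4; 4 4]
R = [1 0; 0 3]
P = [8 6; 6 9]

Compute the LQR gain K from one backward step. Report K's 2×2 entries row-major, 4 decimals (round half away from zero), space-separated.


BᵀP = [8.0000 15.0000; 14.0000 -3.0000]
S = R + BᵀPB = [1 0; 0 3] + [26.0000 -13.0000; -13.0000 65.0000] = [27.0000 -13.0000; -13.0000 68.0000]
BᵀPA = [-24.5000 -9.5000; -57.5000 -60.5000]
K = S⁻¹·BᵀPA = [-1.4478 -0.8593; -1.1224 -1.0540]
A−BK = [-0.2344 -0.2137; 0.0285 0.0567]
AᵀP(A−BK) = [6.2421 5.0921; 5.0921 4.3200]
P' = Q + AᵀP(A−BK) = [14.2421 9.0921; 9.0921 8.3200]
tr(P') = 22.5621

-1.4478 -0.8593 -1.1224 -1.0540


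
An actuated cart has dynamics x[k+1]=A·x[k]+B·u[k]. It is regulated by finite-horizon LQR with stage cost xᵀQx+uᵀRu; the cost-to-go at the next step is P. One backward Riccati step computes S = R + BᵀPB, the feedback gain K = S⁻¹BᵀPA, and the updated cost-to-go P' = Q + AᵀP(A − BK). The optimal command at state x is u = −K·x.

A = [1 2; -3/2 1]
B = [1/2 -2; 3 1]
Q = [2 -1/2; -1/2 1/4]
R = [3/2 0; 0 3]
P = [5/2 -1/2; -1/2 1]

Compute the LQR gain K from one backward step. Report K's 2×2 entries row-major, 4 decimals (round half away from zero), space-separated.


-0.2954 0.4549 -0.4712 -0.6549

BᵀP = [-0.2500 2.7500; -5.5000 2.0000]
S = R + BᵀPB = [3/2 0; 0 3] + [8.1250 3.2500; 3.2500 13.0000] = [9.6250 3.2500; 3.2500 16.0000]
BᵀPA = [-4.3750 2.2500; -8.5000 -9.0000]
K = S⁻¹·BᵀPA = [-0.2954 0.4549; -0.4712 -0.6549]
A−BK = [0.2052 0.4627; -0.1425 0.2902]
AᵀP(A−BK) = [0.9520 0.9235; 0.9235 2.0824]
P' = Q + AᵀP(A−BK) = [2.9520 0.4235; 0.4235 2.3324]
tr(P') = 5.2843


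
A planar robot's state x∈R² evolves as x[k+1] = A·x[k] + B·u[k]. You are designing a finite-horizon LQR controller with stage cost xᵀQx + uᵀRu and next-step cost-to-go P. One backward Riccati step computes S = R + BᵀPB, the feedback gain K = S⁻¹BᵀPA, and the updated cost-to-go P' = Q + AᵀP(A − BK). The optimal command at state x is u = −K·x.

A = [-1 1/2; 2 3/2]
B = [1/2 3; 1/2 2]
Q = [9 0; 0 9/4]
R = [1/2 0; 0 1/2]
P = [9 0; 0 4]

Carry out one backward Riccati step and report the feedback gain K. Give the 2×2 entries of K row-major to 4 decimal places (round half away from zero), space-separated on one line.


2.4211 1.1053 -0.5474 0.0632

BᵀP = [4.5000 2.0000; 27.0000 8.0000]
S = R + BᵀPB = [1/2 0; 0 1/2] + [3.2500 17.5000; 17.5000 97.0000] = [3.7500 17.5000; 17.5000 97.5000]
BᵀPA = [-0.5000 5.2500; -11.0000 25.5000]
K = S⁻¹·BᵀPA = [2.4211 1.1053; -0.5474 0.0632]
A−BK = [-0.5684 -0.2421; 1.8842 0.8211]
AᵀP(A−BK) = [20.1895 8.7474; 8.7474 3.8368]
P' = Q + AᵀP(A−BK) = [29.1895 8.7474; 8.7474 6.0868]
tr(P') = 35.2763


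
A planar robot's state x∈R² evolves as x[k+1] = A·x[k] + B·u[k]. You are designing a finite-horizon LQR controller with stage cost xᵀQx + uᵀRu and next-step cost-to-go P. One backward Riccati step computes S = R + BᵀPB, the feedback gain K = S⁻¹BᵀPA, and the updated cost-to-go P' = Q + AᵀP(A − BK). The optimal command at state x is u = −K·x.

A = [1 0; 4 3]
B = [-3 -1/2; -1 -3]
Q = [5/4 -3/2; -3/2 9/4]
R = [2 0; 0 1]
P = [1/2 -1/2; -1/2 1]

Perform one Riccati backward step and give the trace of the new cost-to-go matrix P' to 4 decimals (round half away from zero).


BᵀP = [-1.0000 0.5000; 1.2500 -2.7500]
S = R + BᵀPB = [2 0; 0 1] + [2.5000 -1.0000; -1.0000 7.6250] = [4.5000 -1.0000; -1.0000 8.6250]
BᵀPA = [1.0000 1.5000; -9.7500 -8.2500]
K = S⁻¹·BᵀPA = [-0.0298 0.1240; -1.1339 -0.9421]
A−BK = [0.3438 -0.0992; 0.5686 0.2975]
AᵀP(A−BK) = [1.4744 1.1901; 1.1901 1.0413]
P' = Q + AᵀP(A−BK) = [2.7244 -0.3099; -0.3099 3.2913]
tr(P') = 6.0157

6.0157


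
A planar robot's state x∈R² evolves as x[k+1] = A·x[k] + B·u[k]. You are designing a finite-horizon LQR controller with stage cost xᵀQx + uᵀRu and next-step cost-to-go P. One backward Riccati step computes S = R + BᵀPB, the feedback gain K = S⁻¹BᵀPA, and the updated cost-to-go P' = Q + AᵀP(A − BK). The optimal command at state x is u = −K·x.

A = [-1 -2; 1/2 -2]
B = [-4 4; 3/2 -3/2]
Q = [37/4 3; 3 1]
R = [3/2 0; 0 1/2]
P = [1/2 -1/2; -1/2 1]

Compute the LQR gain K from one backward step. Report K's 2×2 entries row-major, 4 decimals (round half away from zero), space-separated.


BᵀP = [-2.7500 3.5000; 2.7500 -3.5000]
S = R + BᵀPB = [3/2 0; 0 1/2] + [16.2500 -16.2500; -16.2500 16.2500] = [17.7500 -16.2500; -16.2500 16.7500]
BᵀPA = [4.5000 -1.5000; -4.5000 1.5000]
K = S⁻¹·BᵀPA = [0.0677 -0.0226; -0.2030 0.0677]
A−BK = [0.0827 -2.3609; 0.0940 -1.8647]
AᵀP(A−BK) = [0.0320 -0.0940; -0.0940 1.8647]
P' = Q + AᵀP(A−BK) = [9.2820 2.9060; 2.9060 2.8647]
tr(P') = 12.1466

0.0677 -0.0226 -0.2030 0.0677


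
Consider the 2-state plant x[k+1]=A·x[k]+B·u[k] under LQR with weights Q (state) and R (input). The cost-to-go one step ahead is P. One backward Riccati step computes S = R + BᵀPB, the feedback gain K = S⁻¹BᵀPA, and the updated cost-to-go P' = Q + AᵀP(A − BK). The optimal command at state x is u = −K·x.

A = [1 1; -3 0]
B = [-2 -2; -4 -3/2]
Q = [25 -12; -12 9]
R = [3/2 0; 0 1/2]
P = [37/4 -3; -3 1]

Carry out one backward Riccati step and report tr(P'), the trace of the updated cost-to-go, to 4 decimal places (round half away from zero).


BᵀP = [-6.5000 2.0000; -14.0000 4.5000]
S = R + BᵀPB = [3/2 0; 0 1/2] + [5.0000 10.0000; 10.0000 21.2500] = [6.5000 10.0000; 10.0000 21.7500]
BᵀPA = [-12.5000 -6.5000; -27.5000 -14.0000]
K = S⁻¹·BᵀPA = [0.0755 -0.0332; -1.2991 -0.6284]
A−BK = [-1.4471 -0.3233; -4.6465 -1.0755]
AᵀP(A−BK) = [1.4690 0.5536; 0.5536 0.2364]
P' = Q + AᵀP(A−BK) = [26.4690 -11.4464; -11.4464 9.2364]
tr(P') = 35.7054

35.7054


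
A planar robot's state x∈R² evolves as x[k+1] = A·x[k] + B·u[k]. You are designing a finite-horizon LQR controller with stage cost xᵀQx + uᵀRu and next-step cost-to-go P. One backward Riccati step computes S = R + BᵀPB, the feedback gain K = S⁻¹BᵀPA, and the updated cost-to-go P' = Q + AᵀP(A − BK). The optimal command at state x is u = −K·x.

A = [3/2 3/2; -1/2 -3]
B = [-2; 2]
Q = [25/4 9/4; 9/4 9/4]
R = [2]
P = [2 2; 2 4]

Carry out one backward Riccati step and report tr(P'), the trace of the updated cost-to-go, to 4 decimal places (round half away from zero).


BᵀP = [0.0000 4.0000]
S = R + BᵀPB = [2] + [8.0000] = [10.0000]
BᵀPA = [-2.0000 -12.0000]
K = S⁻¹·BᵀPA = [-0.2000 -1.2000]
A−BK = [1.1000 -0.9000; -0.1000 -0.6000]
AᵀP(A−BK) = [2.1000 -2.4000; -2.4000 8.1000]
P' = Q + AᵀP(A−BK) = [8.3500 -0.1500; -0.1500 10.3500]
tr(P') = 18.7000

18.7000


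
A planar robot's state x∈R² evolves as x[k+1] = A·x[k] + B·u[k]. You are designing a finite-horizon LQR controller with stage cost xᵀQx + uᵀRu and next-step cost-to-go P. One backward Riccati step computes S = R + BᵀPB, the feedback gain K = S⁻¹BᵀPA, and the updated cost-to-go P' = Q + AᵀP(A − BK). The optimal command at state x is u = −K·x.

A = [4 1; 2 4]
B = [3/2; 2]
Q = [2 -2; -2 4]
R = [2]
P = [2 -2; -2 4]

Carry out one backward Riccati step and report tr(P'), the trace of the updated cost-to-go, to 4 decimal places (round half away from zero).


BᵀP = [-1.0000 5.0000]
S = R + BᵀPB = [2] + [8.5000] = [10.5000]
BᵀPA = [6.0000 19.0000]
K = S⁻¹·BᵀPA = [0.5714 1.8095]
A−BK = [3.1429 -1.7143; 0.8571 0.3810]
AᵀP(A−BK) = [12.5714 -6.8571; -6.8571 15.6190]
P' = Q + AᵀP(A−BK) = [14.5714 -8.8571; -8.8571 19.6190]
tr(P') = 34.1905

34.1905


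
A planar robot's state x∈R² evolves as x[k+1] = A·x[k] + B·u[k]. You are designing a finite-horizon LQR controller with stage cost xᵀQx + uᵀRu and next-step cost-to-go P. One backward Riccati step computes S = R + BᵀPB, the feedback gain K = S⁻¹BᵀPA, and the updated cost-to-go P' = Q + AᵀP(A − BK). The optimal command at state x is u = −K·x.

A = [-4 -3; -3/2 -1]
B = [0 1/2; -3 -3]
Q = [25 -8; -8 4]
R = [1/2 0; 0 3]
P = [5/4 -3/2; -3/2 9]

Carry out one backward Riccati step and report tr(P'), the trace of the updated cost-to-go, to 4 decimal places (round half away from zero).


52.6072

BᵀP = [4.5000 -27.0000; 5.1250 -27.7500]
S = R + BᵀPB = [1/2 0; 0 3] + [81.0000 83.2500; 83.2500 85.8125] = [81.5000 83.2500; 83.2500 88.8125]
BᵀPA = [22.5000 13.5000; 21.1250 12.3750]
K = S⁻¹·BᵀPA = [0.7789 0.5485; -0.4922 -0.3748]
A−BK = [-3.7539 -2.8126; -0.6401 -0.4789]
AᵀP(A−BK) = [15.1237 11.3266; 11.3266 8.4835]
P' = Q + AᵀP(A−BK) = [40.1237 3.3266; 3.3266 12.4835]
tr(P') = 52.6072


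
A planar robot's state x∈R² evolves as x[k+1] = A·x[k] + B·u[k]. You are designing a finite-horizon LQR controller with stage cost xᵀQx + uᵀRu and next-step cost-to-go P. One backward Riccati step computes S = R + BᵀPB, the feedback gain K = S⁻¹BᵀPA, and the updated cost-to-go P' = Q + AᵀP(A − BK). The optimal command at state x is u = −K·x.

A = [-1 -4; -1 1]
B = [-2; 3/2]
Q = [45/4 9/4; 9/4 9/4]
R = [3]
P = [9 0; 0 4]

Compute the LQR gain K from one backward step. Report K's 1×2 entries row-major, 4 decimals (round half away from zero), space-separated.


0.2500 1.6250

BᵀP = [-18.0000 6.0000]
S = R + BᵀPB = [3] + [45.0000] = [48.0000]
BᵀPA = [12.0000 78.0000]
K = S⁻¹·BᵀPA = [0.2500 1.6250]
A−BK = [-0.5000 -0.7500; -1.3750 -1.4375]
AᵀP(A−BK) = [10.0000 12.5000; 12.5000 21.2500]
P' = Q + AᵀP(A−BK) = [21.2500 14.7500; 14.7500 23.5000]
tr(P') = 44.7500


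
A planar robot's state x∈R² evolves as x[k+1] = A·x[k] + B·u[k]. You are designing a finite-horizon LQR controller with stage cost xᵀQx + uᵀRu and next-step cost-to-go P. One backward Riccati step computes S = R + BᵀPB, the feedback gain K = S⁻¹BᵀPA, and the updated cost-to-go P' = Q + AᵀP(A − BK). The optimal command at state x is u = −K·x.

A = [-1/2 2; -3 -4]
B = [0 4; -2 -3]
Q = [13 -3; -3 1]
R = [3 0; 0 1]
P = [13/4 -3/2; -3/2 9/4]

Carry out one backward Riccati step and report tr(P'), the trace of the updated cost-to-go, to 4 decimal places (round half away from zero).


BᵀP = [3.0000 -4.5000; 17.5000 -12.7500]
S = R + BᵀPB = [3 0; 0 1] + [9.0000 25.5000; 25.5000 108.2500] = [12.0000 25.5000; 25.5000 109.2500]
BᵀPA = [12.0000 24.0000; 29.5000 86.0000]
K = S⁻¹·BᵀPA = [0.8456 0.6493; 0.0726 0.6356]
A−BK = [-0.7906 -0.5426; -1.0908 -0.7946]
AᵀP(A−BK) = [4.2719 3.2074; 3.2074 2.7526]
P' = Q + AᵀP(A−BK) = [17.2719 0.2074; 0.2074 3.7526]
tr(P') = 21.0245

21.0245


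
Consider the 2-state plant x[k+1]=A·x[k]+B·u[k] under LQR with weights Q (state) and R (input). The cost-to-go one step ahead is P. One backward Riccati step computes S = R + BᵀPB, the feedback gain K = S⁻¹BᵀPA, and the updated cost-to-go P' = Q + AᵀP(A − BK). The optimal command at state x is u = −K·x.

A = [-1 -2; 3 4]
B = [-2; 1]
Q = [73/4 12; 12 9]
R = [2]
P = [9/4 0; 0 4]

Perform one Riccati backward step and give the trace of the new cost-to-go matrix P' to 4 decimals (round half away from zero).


78.6833

BᵀP = [-4.5000 4.0000]
S = R + BᵀPB = [2] + [13.0000] = [15.0000]
BᵀPA = [16.5000 25.0000]
K = S⁻¹·BᵀPA = [1.1000 1.6667]
A−BK = [1.2000 1.3333; 1.9000 2.3333]
AᵀP(A−BK) = [20.1000 25.0000; 25.0000 31.3333]
P' = Q + AᵀP(A−BK) = [38.3500 37.0000; 37.0000 40.3333]
tr(P') = 78.6833


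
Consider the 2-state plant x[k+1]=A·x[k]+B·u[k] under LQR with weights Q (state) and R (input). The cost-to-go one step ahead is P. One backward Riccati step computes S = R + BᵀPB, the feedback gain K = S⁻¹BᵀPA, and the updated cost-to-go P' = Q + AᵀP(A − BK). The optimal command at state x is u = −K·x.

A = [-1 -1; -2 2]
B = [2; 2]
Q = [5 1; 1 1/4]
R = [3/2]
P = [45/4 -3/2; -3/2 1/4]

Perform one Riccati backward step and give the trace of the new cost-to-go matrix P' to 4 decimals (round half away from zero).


6.9190

BᵀP = [19.5000 -2.5000]
S = R + BᵀPB = [3/2] + [34.0000] = [35.5000]
BᵀPA = [-14.5000 -24.5000]
K = S⁻¹·BᵀPA = [-0.4085 -0.6901]
A−BK = [-0.1831 0.3803; -1.1831 3.3803]
AᵀP(A−BK) = [0.3275 0.2430; 0.2430 1.3415]
P' = Q + AᵀP(A−BK) = [5.3275 1.2430; 1.2430 1.5915]
tr(P') = 6.9190


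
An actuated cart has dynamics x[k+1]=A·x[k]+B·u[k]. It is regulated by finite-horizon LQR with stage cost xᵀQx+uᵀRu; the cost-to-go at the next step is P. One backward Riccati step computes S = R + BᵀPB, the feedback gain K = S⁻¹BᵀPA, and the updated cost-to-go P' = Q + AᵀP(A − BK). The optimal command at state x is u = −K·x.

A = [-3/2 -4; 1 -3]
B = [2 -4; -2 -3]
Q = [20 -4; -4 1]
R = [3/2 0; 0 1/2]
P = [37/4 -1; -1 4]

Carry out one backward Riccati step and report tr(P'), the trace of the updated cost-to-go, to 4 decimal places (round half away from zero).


22.0356

BᵀP = [20.5000 -10.0000; -34.0000 -8.0000]
S = R + BᵀPB = [3/2 0; 0 1/2] + [61.0000 -52.0000; -52.0000 160.0000] = [62.5000 -52.0000; -52.0000 160.5000]
BᵀPA = [-40.7500 -52.0000; 43.0000 160.0000]
K = S⁻¹·BᵀPA = [-0.5874 -0.0035; 0.0776 0.9957]
A−BK = [-0.0148 -0.0100; 0.0579 -0.0199]
AᵀP(A−BK) = [0.5378 0.0388; 0.0388 0.4979]
P' = Q + AᵀP(A−BK) = [20.5378 -3.9612; -3.9612 1.4979]
tr(P') = 22.0356


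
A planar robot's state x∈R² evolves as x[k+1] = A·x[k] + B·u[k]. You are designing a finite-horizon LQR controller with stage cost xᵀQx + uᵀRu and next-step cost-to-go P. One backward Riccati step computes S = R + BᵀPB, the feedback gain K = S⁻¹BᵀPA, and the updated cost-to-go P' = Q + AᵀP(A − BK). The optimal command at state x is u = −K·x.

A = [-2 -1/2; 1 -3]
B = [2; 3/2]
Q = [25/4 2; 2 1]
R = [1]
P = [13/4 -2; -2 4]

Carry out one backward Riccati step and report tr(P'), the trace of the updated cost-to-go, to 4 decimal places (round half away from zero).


55.3295

BᵀP = [3.5000 2.0000]
S = R + BᵀPB = [1] + [10.0000] = [11.0000]
BᵀPA = [-5.0000 -7.7500]
K = S⁻¹·BᵀPA = [-0.4545 -0.7045]
A−BK = [-1.0909 0.9091; 1.6818 -1.9432]
AᵀP(A−BK) = [22.7273 -23.2727; -23.2727 25.3523]
P' = Q + AᵀP(A−BK) = [28.9773 -21.2727; -21.2727 26.3523]
tr(P') = 55.3295


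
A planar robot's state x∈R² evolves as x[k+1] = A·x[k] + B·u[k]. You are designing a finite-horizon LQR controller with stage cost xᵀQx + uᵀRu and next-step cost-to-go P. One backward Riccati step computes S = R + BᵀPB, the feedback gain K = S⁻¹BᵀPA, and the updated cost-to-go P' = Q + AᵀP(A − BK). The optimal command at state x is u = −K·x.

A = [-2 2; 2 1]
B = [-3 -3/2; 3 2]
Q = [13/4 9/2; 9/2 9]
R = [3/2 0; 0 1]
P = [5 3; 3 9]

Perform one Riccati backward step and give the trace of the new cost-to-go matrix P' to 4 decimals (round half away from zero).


36.0080

BᵀP = [-6.0000 18.0000; -1.5000 13.5000]
S = R + BᵀPB = [3/2 0; 0 1] + [72.0000 45.0000; 45.0000 29.2500] = [73.5000 45.0000; 45.0000 30.2500]
BᵀPA = [48.0000 6.0000; 30.0000 10.5000]
K = S⁻¹·BᵀPA = [0.5142 -1.4669; 0.2268 2.5293]
A−BK = [-0.1172 1.3932; 0.0038 0.3422]
AᵀP(A−BK) = [0.5142 -1.4669; -1.4669 23.2439]
P' = Q + AᵀP(A−BK) = [3.7642 3.0331; 3.0331 32.2439]
tr(P') = 36.0080


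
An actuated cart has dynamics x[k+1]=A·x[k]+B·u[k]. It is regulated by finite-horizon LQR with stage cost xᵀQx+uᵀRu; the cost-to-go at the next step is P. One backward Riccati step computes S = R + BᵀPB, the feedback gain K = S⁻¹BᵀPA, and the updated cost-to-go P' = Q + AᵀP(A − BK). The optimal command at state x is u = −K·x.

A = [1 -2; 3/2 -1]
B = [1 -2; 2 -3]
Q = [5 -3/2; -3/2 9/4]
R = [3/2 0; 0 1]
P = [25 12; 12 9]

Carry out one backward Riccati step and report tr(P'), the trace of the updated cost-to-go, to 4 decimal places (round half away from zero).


11.7428

BᵀP = [49.0000 30.0000; -86.0000 -51.0000]
S = R + BᵀPB = [3/2 0; 0 1] + [109.0000 -188.0000; -188.0000 325.0000] = [110.5000 -188.0000; -188.0000 326.0000]
BᵀPA = [94.0000 -128.0000; -162.5000 223.0000]
K = S⁻¹·BᵀPA = [0.1384 0.2887; -0.4186 0.8505]
A−BK = [0.0243 -0.5876; -0.0328 0.9742]
AᵀP(A−BK) = [0.2093 -0.4253; -0.4253 4.2835]
P' = Q + AᵀP(A−BK) = [5.2093 -1.9253; -1.9253 6.5335]
tr(P') = 11.7428


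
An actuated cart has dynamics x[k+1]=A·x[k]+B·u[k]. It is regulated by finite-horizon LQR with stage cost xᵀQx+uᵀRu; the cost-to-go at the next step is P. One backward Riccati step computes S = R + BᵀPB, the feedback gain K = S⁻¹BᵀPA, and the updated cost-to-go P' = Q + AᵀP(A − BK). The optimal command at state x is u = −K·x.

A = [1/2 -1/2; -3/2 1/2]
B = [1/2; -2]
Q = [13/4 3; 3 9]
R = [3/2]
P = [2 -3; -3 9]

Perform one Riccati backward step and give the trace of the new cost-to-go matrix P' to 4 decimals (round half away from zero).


13.3835

BᵀP = [7.0000 -19.5000]
S = R + BᵀPB = [3/2] + [42.5000] = [44.0000]
BᵀPA = [32.7500 -13.2500]
K = S⁻¹·BᵀPA = [0.7443 -0.3011]
A−BK = [0.1278 -0.3494; -0.0114 -0.1023]
AᵀP(A−BK) = [0.8736 -0.3878; -0.3878 0.2599]
P' = Q + AᵀP(A−BK) = [4.1236 2.6122; 2.6122 9.2599]
tr(P') = 13.3835


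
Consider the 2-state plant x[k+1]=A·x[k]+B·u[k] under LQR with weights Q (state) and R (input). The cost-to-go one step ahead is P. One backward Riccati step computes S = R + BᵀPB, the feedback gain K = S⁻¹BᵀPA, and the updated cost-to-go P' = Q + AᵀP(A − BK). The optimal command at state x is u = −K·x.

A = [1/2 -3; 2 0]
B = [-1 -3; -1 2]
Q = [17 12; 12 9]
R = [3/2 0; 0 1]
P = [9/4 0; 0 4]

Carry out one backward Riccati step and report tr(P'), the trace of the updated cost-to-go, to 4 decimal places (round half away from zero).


30.5415

BᵀP = [-2.2500 -4.0000; -6.7500 8.0000]
S = R + BᵀPB = [3/2 0; 0 1] + [6.2500 -1.2500; -1.2500 36.2500] = [7.7500 -1.2500; -1.2500 37.2500]
BᵀPA = [-9.1250 6.7500; 12.6250 20.2500]
K = S⁻¹·BᵀPA = [-1.1289 0.9639; 0.3010 0.5760]
A−BK = [0.2743 -0.3082; 0.2690 -0.1881]
AᵀP(A−BK) = [2.4609 -1.8513; -1.8513 2.0805]
P' = Q + AᵀP(A−BK) = [19.4609 10.1487; 10.1487 11.0805]
tr(P') = 30.5415


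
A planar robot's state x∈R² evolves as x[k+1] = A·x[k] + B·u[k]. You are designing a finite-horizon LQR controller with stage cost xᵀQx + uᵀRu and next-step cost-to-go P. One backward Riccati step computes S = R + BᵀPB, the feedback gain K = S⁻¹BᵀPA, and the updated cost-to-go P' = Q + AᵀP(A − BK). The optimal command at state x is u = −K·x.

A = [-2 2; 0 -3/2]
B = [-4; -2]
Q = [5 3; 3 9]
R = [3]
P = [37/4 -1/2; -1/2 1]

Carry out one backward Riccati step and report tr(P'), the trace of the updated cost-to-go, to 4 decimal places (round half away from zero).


22.7194

BᵀP = [-36.0000 0.0000]
S = R + BᵀPB = [3] + [144.0000] = [147.0000]
BᵀPA = [72.0000 -72.0000]
K = S⁻¹·BᵀPA = [0.4898 -0.4898]
A−BK = [-0.0408 0.0408; 0.9796 -2.4796]
AᵀP(A−BK) = [1.7347 -3.2347; -3.2347 6.9847]
P' = Q + AᵀP(A−BK) = [6.7347 -0.2347; -0.2347 15.9847]
tr(P') = 22.7194


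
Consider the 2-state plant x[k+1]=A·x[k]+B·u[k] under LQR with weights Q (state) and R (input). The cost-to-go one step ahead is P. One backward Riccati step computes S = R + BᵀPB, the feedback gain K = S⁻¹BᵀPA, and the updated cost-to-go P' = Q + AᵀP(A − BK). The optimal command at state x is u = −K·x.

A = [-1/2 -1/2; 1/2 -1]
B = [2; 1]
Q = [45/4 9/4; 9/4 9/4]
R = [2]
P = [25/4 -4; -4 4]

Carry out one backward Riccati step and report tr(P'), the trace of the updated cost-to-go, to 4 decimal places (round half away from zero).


17.0167

BᵀP = [8.5000 -4.0000]
S = R + BᵀPB = [2] + [13.0000] = [15.0000]
BᵀPA = [-6.2500 -0.2500]
K = S⁻¹·BᵀPA = [-0.4167 -0.0167]
A−BK = [0.3333 -0.4667; 0.9167 -0.9833]
AᵀP(A−BK) = [1.9583 -1.5417; -1.5417 1.5583]
P' = Q + AᵀP(A−BK) = [13.2083 0.7083; 0.7083 3.8083]
tr(P') = 17.0167


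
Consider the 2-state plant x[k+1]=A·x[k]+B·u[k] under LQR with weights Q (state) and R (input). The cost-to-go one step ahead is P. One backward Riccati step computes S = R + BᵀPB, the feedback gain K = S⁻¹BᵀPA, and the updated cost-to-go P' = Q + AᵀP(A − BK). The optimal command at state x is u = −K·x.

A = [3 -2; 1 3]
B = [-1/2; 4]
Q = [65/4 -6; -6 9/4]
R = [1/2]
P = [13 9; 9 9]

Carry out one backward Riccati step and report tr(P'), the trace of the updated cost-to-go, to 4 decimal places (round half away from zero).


BᵀP = [29.5000 31.5000]
S = R + BᵀPB = [1/2] + [111.2500] = [111.7500]
BᵀPA = [120.0000 35.5000]
K = S⁻¹·BᵀPA = [1.0738 0.3177]
A−BK = [3.5369 -1.8412; -3.2953 1.7293]
AᵀP(A−BK) = [51.1409 -26.1208; -26.1208 13.7226]
P' = Q + AᵀP(A−BK) = [67.3909 -32.1208; -32.1208 15.9726]
tr(P') = 83.3635

83.3635


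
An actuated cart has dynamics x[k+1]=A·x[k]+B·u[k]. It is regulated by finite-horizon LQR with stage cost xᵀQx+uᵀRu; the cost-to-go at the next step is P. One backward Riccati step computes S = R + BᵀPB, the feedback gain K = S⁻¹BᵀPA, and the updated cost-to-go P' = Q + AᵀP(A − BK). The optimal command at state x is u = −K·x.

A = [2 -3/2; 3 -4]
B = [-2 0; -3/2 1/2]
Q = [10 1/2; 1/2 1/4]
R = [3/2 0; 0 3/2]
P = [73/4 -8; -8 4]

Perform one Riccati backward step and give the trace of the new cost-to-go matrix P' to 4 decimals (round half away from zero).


20.2669

BᵀP = [-24.5000 10.0000; -4.0000 2.0000]
S = R + BᵀPB = [3/2 0; 0 3/2] + [34.0000 5.0000; 5.0000 1.0000] = [35.5000 5.0000; 5.0000 2.5000]
BᵀPA = [-19.0000 -3.2500; -2.0000 -2.0000]
K = S⁻¹·BᵀPA = [-0.5882 0.0294; 0.3765 -0.8588]
A−BK = [0.8235 -1.4412; 1.9294 -3.5265]
AᵀP(A−BK) = [2.5765 -3.9088; -3.9088 7.4404]
P' = Q + AᵀP(A−BK) = [12.5765 -3.4088; -3.4088 7.6904]
tr(P') = 20.2669


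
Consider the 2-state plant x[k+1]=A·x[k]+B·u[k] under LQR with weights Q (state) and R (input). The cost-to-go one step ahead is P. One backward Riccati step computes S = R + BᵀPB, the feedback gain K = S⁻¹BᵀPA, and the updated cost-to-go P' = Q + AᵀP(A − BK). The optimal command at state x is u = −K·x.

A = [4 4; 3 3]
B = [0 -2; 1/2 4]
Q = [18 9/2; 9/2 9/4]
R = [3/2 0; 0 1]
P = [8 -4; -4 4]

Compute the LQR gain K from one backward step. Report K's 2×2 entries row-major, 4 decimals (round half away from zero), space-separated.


BᵀP = [-2.0000 2.0000; -32.0000 24.0000]
S = R + BᵀPB = [3/2 0; 0 1] + [1.0000 12.0000; 12.0000 160.0000] = [2.5000 12.0000; 12.0000 161.0000]
BᵀPA = [-2.0000 -2.0000; -56.0000 -56.0000]
K = S⁻¹·BᵀPA = [1.3540 1.3540; -0.4487 -0.4487]
A−BK = [3.1025 3.1025; 4.1180 4.1180]
AᵀP(A−BK) = [45.5783 45.5783; 45.5783 45.5783]
P' = Q + AᵀP(A−BK) = [63.5783 50.0783; 50.0783 47.8283]
tr(P') = 111.4067

1.3540 1.3540 -0.4487 -0.4487


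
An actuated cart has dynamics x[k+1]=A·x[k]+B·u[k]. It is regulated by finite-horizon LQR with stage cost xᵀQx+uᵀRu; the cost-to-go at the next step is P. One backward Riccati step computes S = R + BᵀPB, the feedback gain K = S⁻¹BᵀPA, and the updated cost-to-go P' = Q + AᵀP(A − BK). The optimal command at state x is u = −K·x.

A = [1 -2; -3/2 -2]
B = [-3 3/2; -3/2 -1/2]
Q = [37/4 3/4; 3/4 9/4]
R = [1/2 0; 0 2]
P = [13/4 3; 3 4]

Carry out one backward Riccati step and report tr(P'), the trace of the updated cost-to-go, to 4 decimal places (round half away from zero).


13.8958

BᵀP = [-14.2500 -15.0000; 3.3750 2.5000]
S = R + BᵀPB = [1/2 0; 0 2] + [65.2500 -13.8750; -13.8750 3.8125] = [65.7500 -13.8750; -13.8750 5.8125]
BᵀPA = [8.2500 58.5000; -0.3750 -11.7500]
K = S⁻¹·BᵀPA = [0.2254 0.9333; 0.4736 0.2063]
A−BK = [0.9659 0.4904; -0.9251 -0.4970]
AᵀP(A−BK) = [1.5680 0.8779; 0.8779 0.8278]
P' = Q + AᵀP(A−BK) = [10.8180 1.6279; 1.6279 3.0778]
tr(P') = 13.8958


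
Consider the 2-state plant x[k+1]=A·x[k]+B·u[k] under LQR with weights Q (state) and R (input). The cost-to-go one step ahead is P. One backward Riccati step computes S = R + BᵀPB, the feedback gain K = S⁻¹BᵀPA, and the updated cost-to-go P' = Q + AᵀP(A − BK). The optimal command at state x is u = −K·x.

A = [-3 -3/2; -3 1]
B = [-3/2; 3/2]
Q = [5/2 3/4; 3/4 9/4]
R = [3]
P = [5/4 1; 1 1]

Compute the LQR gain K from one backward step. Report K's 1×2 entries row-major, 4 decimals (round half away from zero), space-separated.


BᵀP = [-0.3750 0.0000]
S = R + BᵀPB = [3] + [0.5625] = [3.5625]
BᵀPA = [1.1250 0.5625]
K = S⁻¹·BᵀPA = [0.3158 0.1579]
A−BK = [-2.5263 -1.2632; -3.4737 0.7632]
AᵀP(A−BK) = [37.8947 3.9474; 3.9474 0.7237]
P' = Q + AᵀP(A−BK) = [40.3947 4.6974; 4.6974 2.9737]
tr(P') = 43.3684

0.3158 0.1579


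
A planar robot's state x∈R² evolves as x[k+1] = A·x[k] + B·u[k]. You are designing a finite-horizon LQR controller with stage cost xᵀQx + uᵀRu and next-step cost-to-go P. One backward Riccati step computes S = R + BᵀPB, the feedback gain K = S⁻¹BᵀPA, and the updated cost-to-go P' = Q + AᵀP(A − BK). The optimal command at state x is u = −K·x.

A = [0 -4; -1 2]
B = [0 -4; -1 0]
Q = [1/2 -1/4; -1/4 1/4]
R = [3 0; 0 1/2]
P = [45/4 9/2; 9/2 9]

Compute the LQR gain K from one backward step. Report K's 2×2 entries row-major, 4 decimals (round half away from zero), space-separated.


BᵀP = [-4.5000 -9.0000; -45.0000 -18.0000]
S = R + BᵀPB = [3 0; 0 1/2] + [9.0000 18.0000; 18.0000 180.0000] = [12.0000 18.0000; 18.0000 180.5000]
BᵀPA = [9.0000 0.0000; 18.0000 144.0000]
K = S⁻¹·BᵀPA = [0.7060 -1.4072; 0.0293 0.9381]
A−BK = [0.1173 -0.2476; -0.2940 0.5928]
AᵀP(A−BK) = [2.1181 -4.2215; -4.2215 8.9121]
P' = Q + AᵀP(A−BK) = [2.6181 -4.4715; -4.4715 9.1621]
tr(P') = 11.7801

0.7060 -1.4072 0.0293 0.9381


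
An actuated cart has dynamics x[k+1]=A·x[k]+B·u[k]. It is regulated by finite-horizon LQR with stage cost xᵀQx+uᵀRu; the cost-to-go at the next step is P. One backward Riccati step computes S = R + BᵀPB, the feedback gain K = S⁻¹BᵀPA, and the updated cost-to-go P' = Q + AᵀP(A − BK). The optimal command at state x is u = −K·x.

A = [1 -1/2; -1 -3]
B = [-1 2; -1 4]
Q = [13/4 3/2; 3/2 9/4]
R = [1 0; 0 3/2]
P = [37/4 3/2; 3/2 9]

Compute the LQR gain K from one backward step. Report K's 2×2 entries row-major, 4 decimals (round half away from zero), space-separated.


-1.7291 -1.0539 -0.6019 -0.9500

BᵀP = [-10.7500 -10.5000; 24.5000 39.0000]
S = R + BᵀPB = [1 0; 0 3/2] + [21.2500 -63.5000; -63.5000 205.0000] = [22.2500 -63.5000; -63.5000 206.5000]
BᵀPA = [-0.2500 36.8750; -14.5000 -129.2500]
K = S⁻¹·BᵀPA = [-1.7291 -1.0539; -0.6019 -0.9500]
A−BK = [0.4748 0.3461; -0.3214 -0.2539]
AᵀP(A−BK) = [6.0900 4.5867; 4.5867 3.8890]
P' = Q + AᵀP(A−BK) = [9.3400 6.0867; 6.0867 6.1390]
tr(P') = 15.4791


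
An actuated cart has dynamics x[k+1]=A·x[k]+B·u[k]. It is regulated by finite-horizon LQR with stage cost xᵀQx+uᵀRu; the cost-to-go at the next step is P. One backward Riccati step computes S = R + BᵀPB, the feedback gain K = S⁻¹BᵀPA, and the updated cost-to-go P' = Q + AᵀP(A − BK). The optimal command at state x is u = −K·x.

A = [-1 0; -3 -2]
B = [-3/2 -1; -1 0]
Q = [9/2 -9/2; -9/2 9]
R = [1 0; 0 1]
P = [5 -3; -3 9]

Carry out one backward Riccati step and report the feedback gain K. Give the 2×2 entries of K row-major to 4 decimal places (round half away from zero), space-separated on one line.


2.3662 1.5211 -2.4413 -2.1408

BᵀP = [-4.5000 -4.5000; -5.0000 3.0000]
S = R + BᵀPB = [1 0; 0 1] + [11.2500 4.5000; 4.5000 5.0000] = [12.2500 4.5000; 4.5000 6.0000]
BᵀPA = [18.0000 9.0000; -4.0000 -6.0000]
K = S⁻¹·BᵀPA = [2.3662 1.5211; -2.4413 -2.1408]
A−BK = [0.1080 0.1408; -0.6338 -0.4789]
AᵀP(A−BK) = [15.6432 12.0563; 12.0563 9.4648]
P' = Q + AᵀP(A−BK) = [20.1432 7.5563; 7.5563 18.4648]
tr(P') = 38.6080


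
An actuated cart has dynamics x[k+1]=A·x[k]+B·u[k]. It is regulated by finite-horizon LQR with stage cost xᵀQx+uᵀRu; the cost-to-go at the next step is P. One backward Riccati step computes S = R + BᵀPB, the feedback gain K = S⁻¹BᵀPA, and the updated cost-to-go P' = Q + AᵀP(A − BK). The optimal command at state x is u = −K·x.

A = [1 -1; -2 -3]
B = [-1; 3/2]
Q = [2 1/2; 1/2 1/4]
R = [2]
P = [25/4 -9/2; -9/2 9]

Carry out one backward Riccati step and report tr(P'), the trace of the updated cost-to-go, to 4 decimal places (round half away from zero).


25.5595

BᵀP = [-13.0000 18.0000]
S = R + BᵀPB = [2] + [40.0000] = [42.0000]
BᵀPA = [-49.0000 -41.0000]
K = S⁻¹·BᵀPA = [-1.1667 -0.9762]
A−BK = [-0.1667 -1.9762; -0.2500 -1.5357]
AᵀP(A−BK) = [3.0833 4.4167; 4.4167 20.2262]
P' = Q + AᵀP(A−BK) = [5.0833 4.9167; 4.9167 20.4762]
tr(P') = 25.5595


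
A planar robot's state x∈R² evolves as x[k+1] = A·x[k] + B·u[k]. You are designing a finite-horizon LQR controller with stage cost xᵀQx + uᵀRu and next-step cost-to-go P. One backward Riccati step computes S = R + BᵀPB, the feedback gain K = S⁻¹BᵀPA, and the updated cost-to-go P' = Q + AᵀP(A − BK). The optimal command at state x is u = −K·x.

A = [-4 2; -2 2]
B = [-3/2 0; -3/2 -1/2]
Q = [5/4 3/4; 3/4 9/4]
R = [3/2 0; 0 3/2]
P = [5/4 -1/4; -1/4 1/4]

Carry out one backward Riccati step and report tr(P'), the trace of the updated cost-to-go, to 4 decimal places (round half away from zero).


BᵀP = [-1.5000 0.0000; 0.1250 -0.1250]
S = R + BᵀPB = [3/2 0; 0 3/2] + [2.2500 0.0000; 0.0000 0.0625] = [3.7500 0.0000; 0.0000 1.5625]
BᵀPA = [6.0000 -3.0000; -0.2500 0.0000]
K = S⁻¹·BᵀPA = [1.6000 -0.8000; -0.1600 0.0000]
A−BK = [-1.6000 0.8000; 0.3200 0.8000]
AᵀP(A−BK) = [7.3600 -3.2000; -3.2000 1.6000]
P' = Q + AᵀP(A−BK) = [8.6100 -2.4500; -2.4500 3.8500]
tr(P') = 12.4600

12.4600
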